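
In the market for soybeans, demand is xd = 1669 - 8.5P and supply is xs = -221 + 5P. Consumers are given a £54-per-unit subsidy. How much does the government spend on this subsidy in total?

Pre-subsidy: 1669 - 8.5P = -221 + 5P gives P* = 140, x* = 479.
With the rebate, buyers effectively pay Pb = Ps − 54, where Ps is the price sellers receive.
Demand in terms of Ps becomes xd = 1669 − 8.5(Ps − 54) = 2128 - 8.5Ps. Setting this equal to supply: 2128 - 8.5Ps = -221 + 5Ps, so Ps = 174.
Buyers pay Pb = 174 − 54 = 120; x' = -221 + 5·174 = 649.
Government outlay = subsidy × quantity = 54 × 649 = 35046.

Government cost = £35046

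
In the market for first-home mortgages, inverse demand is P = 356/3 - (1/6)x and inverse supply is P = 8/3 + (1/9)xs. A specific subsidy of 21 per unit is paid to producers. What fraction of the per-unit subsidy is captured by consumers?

Consumer share = 0.6

Pre-subsidy: 356/3 - (1/6)x = 8/3 + (1/9)x gives x* = 417.6 and P* = 736/15.
With the subsidy, sellers receive Ps = Pb + 21 for each unit, where Pb is the price buyers pay.
On the curves, Pb = 356/3 - (1/6)x and Ps = 8/3 + (1/9)x; the wedge Ps − Pb = 21 gives 8/3 + (1/9)x − (356/3 - (1/6)x) = 21, so x' = 493.2.
Then Pb = 356/3 − (1/6)·493.2 = 547/15 and Ps = 8/3 + (1/9)·493.2 = 862/15.
Buyers' price falls by P* − Pb = 736/15 − 547/15 = 12.6; sellers' price rises by Ps − P* = 862/15 − 736/15 = 8.4.
So consumers capture 12.6/21 = 0.6 of each unit of subsidy.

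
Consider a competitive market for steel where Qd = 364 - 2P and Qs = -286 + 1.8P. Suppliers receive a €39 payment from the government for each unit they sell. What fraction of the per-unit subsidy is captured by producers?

Pre-subsidy: 364 - 2P = -286 + 1.8P gives P* = 3250/19, Q* = 416/19.
With the subsidy, sellers receive Ps = Pb + 39 for each unit, where Pb is the price buyers pay.
Supply in terms of Pb becomes Qs = -286 + 1.8(Pb + 39) = -215.8 + 1.8Pb. Setting this equal to demand: 364 - 2Pb = -215.8 + 1.8Pb, so Pb = 2899/19.
Sellers receive Ps = 2899/19 + 39 = 3640/19; Q' = 364 − 2·(2899/19) = 1118/19.
Buyers' price falls by P* − Pb = 3250/19 − 2899/19 = 351/19; sellers' price rises by Ps − P* = 3640/19 − 3250/19 = 390/19.
So producers capture (390/19)/39 = 10/19 of each unit of subsidy.

Producer share = 10/19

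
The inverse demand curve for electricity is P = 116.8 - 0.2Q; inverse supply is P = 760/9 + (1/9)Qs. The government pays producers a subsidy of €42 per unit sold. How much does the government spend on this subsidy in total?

Government cost = €10038

Pre-subsidy: 116.8 - 0.2Q = 760/9 + (1/9)Q gives Q* = 104 and P* = 96.
With the subsidy, sellers receive Ps = Pb + 42 for each unit, where Pb is the price buyers pay.
On the curves, Pb = 116.8 - 0.2Q and Ps = 760/9 + (1/9)Q; the wedge Ps − Pb = 42 gives 760/9 + (1/9)Q − (116.8 - 0.2Q) = 42, so Q' = 239.
Then Pb = 116.8 − 0.2·239 = 69 and Ps = 760/9 + (1/9)·239 = 111.
Government outlay = subsidy × quantity = 42 × 239 = 10038.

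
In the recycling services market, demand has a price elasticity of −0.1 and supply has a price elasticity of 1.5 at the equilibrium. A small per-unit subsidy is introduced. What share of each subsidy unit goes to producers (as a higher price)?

For a small subsidy around the equilibrium, the benefit split depends on the relative slopes, which at a point are proportional to the elasticities.
Buyer share = εs/(εs + |εd|) = 1.5/(1.5 + 0.1) = 0.9375; seller share = |εd|/(εs + |εd|) = 0.0625.
So producers capture 0.0625 of the subsidy.

Producer share = 0.0625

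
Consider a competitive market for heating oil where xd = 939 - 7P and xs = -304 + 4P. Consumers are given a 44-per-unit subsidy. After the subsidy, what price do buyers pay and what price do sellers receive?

Buyers pay 97; sellers receive 141

Pre-subsidy: 939 - 7P = -304 + 4P gives P* = 113, x* = 148.
With the rebate, buyers effectively pay Pb = Ps − 44, where Ps is the price sellers receive.
Demand in terms of Ps becomes xd = 939 − 7(Ps − 44) = 1247 - 7Ps. Setting this equal to supply: 1247 - 7Ps = -304 + 4Ps, so Ps = 141.
Buyers pay Pb = 141 − 44 = 97; x' = -304 + 4·141 = 260.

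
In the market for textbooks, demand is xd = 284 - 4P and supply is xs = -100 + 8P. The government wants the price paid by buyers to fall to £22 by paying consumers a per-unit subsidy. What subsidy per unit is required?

Required subsidy s = £15 per unit

At a buyer price of 22, quantity demanded is 284 − 4·22 = 196.
Sellers supply 196 only when they receive Ps with -100 + 8·Ps = 196, i.e. Ps = 37.
s = Ps − Pb = 37 − 22 = 15.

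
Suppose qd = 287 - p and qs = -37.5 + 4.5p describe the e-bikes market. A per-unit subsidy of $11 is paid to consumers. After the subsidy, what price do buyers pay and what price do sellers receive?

Pre-subsidy: 287 - p = -37.5 + 4.5p gives p* = 59, q* = 228.
With the rebate, buyers effectively pay pb = ps − 11, where ps is the price sellers receive.
Demand in terms of ps becomes qd = 287 − 1(ps − 11) = 298 - ps. Setting this equal to supply: 298 - ps = -37.5 + 4.5ps, so ps = 61.
Buyers pay pb = 61 − 11 = 50; q' = -37.5 + 4.5·61 = 237.

Buyers pay $50; sellers receive $61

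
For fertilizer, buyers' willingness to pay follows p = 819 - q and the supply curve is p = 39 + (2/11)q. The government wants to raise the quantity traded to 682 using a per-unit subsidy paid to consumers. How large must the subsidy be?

Required subsidy s = 26 per unit

At q = 682, from the demand curve buyers pay pb = 819 − 1·682 = 137; from the supply curve sellers need ps = 39 + (2/11)·682 = 163.
The subsidy must fill the gap: s = ps − pb = 163 − 137 = 26.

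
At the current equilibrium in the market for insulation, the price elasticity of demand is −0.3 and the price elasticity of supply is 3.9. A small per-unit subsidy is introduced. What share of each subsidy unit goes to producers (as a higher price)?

For a small subsidy around the equilibrium, the benefit split depends on the relative slopes, which at a point are proportional to the elasticities.
Buyer share = εs/(εs + |εd|) = 3.9/(3.9 + 0.3) = 13/14; seller share = |εd|/(εs + |εd|) = 1/14.
So producers capture 1/14 of the subsidy.

Producer share = 1/14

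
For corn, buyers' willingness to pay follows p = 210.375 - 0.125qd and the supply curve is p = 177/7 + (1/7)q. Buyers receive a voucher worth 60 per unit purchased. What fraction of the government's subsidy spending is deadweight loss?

Pre-subsidy: 210.375 - 0.125q = 177/7 + (1/7)q gives q* = 691 and p* = 124.
With the rebate, buyers effectively pay pb = ps − 60, where ps is the price sellers receive.
On the curves, pb = 210.375 - 0.125q and ps = 177/7 + (1/7)q; the wedge ps − pb = 60 gives 177/7 + (1/7)q − (210.375 - 0.125q) = 60, so q' = 915.
Then pb = 210.375 − 0.125·915 = 96 and ps = 177/7 + (1/7)·915 = 156.
ΔCS = ½(691 + 915)(124 − 96) = 22484; ΔPS = ½(691 + 915)(156 − 124) = 25696.
Government spending = 60 × 915 = 54900.
DWL = ½ × 60 × (915 − 691) = 6720; fraction = 6720 / 54900 = 112/915.

DWL / government spending = 112/915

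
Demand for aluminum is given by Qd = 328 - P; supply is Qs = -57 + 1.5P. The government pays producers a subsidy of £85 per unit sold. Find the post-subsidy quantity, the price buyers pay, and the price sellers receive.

Pre-subsidy: 328 - P = -57 + 1.5P gives P* = 154, Q* = 174.
With the subsidy, sellers receive Ps = Pb + 85 for each unit, where Pb is the price buyers pay.
Supply in terms of Pb becomes Qs = -57 + 1.5(Pb + 85) = 70.5 + 1.5Pb. Setting this equal to demand: 328 - Pb = 70.5 + 1.5Pb, so Pb = 103.
Sellers receive Ps = 103 + 85 = 188; Q' = 328 − 1·103 = 225.

Q' = 225; buyers pay £103; sellers receive £188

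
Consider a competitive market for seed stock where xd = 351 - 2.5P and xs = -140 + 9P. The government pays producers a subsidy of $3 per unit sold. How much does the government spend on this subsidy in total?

Pre-subsidy: 351 - 2.5P = -140 + 9P gives P* = 982/23, x* = 5618/23.
With the subsidy, sellers receive Ps = Pb + 3 for each unit, where Pb is the price buyers pay.
Supply in terms of Pb becomes xs = -140 + 9(Pb + 3) = -113 + 9Pb. Setting this equal to demand: 351 - 2.5Pb = -113 + 9Pb, so Pb = 928/23.
Sellers receive Ps = 928/23 + 3 = 997/23; x' = 351 − 2.5·(928/23) = 5753/23.
Government outlay = subsidy × quantity = 3 × 5753/23 = 17259/23.

Government cost = 17259/23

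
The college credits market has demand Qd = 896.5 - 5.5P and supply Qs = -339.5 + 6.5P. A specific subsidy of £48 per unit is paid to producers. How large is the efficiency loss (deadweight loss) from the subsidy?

Pre-subsidy: 896.5 - 5.5P = -339.5 + 6.5P gives P* = 103, Q* = 330.
With the subsidy, sellers receive Ps = Pb + 48 for each unit, where Pb is the price buyers pay.
Supply in terms of Pb becomes Qs = -339.5 + 6.5(Pb + 48) = -27.5 + 6.5Pb. Setting this equal to demand: 896.5 - 5.5Pb = -27.5 + 6.5Pb, so Pb = 77.
Sellers receive Ps = 77 + 48 = 125; Q' = 896.5 − 5.5·77 = 473.
The subsidy expands output by 473 − 330 = 143 past the efficient level; on those units the gap between marginal cost and willingness to pay runs from 0 up to 48.
DWL = ½ × 48 × 143 = 3432.

Deadweight loss = £3432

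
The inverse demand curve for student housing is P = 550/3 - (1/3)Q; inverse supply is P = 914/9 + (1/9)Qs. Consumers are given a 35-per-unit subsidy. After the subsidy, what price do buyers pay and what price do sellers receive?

Buyers pay 95.75; sellers receive 130.75

Pre-subsidy: 550/3 - (1/3)Q = 914/9 + (1/9)Q gives Q* = 184 and P* = 122.
With the rebate, buyers effectively pay Pb = Ps − 35, where Ps is the price sellers receive.
On the curves, Pb = 550/3 - (1/3)Q and Ps = 914/9 + (1/9)Q; the wedge Ps − Pb = 35 gives 914/9 + (1/9)Q − (550/3 - (1/3)Q) = 35, so Q' = 262.75.
Then Pb = 550/3 − (1/3)·262.75 = 95.75 and Ps = 914/9 + (1/9)·262.75 = 130.75.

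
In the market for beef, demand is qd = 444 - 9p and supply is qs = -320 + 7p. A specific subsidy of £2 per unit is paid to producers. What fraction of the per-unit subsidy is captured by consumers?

Consumer share = 0.4375

Pre-subsidy: 444 - 9p = -320 + 7p gives p* = 47.75, q* = 14.25.
With the subsidy, sellers receive ps = pb + 2 for each unit, where pb is the price buyers pay.
Supply in terms of pb becomes qs = -320 + 7(pb + 2) = -306 + 7pb. Setting this equal to demand: 444 - 9pb = -306 + 7pb, so pb = 46.875.
Sellers receive ps = 46.875 + 2 = 48.875; q' = 444 − 9·46.875 = 22.125.
Buyers' price falls by p* − pb = 47.75 − 46.875 = 0.875; sellers' price rises by ps − p* = 48.875 − 47.75 = 1.125.
So consumers capture 0.875/2 = 0.4375 of each unit of subsidy.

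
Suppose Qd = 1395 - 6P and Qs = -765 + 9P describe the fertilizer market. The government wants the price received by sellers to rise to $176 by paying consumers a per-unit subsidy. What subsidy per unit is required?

At a seller price of 176, quantity supplied is -765 + 9·176 = 819.
Buyers absorb 819 only when they pay Pb with 1395 − 6·Pb = 819, i.e. Pb = 96.
s = Ps − Pb = 176 − 96 = 80.

Required subsidy s = $80 per unit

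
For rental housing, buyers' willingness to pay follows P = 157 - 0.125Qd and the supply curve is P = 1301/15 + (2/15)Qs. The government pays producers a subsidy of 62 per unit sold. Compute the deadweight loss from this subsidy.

Deadweight loss = 7440

Pre-subsidy: 157 - 0.125Q = 1301/15 + (2/15)Q gives Q* = 272 and P* = 123.
With the subsidy, sellers receive Ps = Pb + 62 for each unit, where Pb is the price buyers pay.
On the curves, Pb = 157 - 0.125Q and Ps = 1301/15 + (2/15)Q; the wedge Ps − Pb = 62 gives 1301/15 + (2/15)Q − (157 - 0.125Q) = 62, so Q' = 512.
Then Pb = 157 − 0.125·512 = 93 and Ps = 1301/15 + (2/15)·512 = 155.
The subsidy expands output by 512 − 272 = 240 past the efficient level; on those units the gap between marginal cost and willingness to pay runs from 0 up to 62.
DWL = ½ × 62 × 240 = 7440.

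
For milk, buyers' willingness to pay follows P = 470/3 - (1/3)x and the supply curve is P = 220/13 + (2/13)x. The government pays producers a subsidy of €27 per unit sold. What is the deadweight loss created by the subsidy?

Deadweight loss = 28431/38

Pre-subsidy: 470/3 - (1/3)x = 220/13 + (2/13)x gives x* = 5450/19 and P* = 1160/19.
With the subsidy, sellers receive Ps = Pb + 27 for each unit, where Pb is the price buyers pay.
On the curves, Pb = 470/3 - (1/3)x and Ps = 220/13 + (2/13)x; the wedge Ps − Pb = 27 gives 220/13 + (2/13)x − (470/3 - (1/3)x) = 27, so x' = 6503/19.
Then Pb = 470/3 − (1/3)·(6503/19) = 809/19 and Ps = 220/13 + (2/13)·(6503/19) = 1322/19.
The subsidy expands output by 6503/19 − 5450/19 = 1053/19 past the efficient level; on those units the gap between marginal cost and willingness to pay runs from 0 up to 27.
DWL = ½ × 27 × 1053/19 = 28431/38.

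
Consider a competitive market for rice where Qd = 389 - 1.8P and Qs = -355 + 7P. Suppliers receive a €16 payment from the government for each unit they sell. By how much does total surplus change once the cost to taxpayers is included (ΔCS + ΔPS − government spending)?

Net change in total surplus = -2016/11

Pre-subsidy: 389 - 1.8P = -355 + 7P gives P* = 930/11, Q* = 2605/11.
With the subsidy, sellers receive Ps = Pb + 16 for each unit, where Pb is the price buyers pay.
Supply in terms of Pb becomes Qs = -355 + 7(Pb + 16) = -243 + 7Pb. Setting this equal to demand: 389 - 1.8Pb = -243 + 7Pb, so Pb = 790/11.
Sellers receive Ps = 790/11 + 16 = 966/11; Q' = 389 − 1.8·(790/11) = 2857/11.
ΔCS = ½(2605/11 + 2857/11)(930/11 − 790/11) = 382340/121; ΔPS = ½(2605/11 + 2857/11)(966/11 − 930/11) = 98316/121.
Government spending = 16 × 2857/11 = 45712/11.
Net change = 382340/121 + 98316/121 − 45712/11 = -2016/11. The loss equals the DWL triangle ½·16·252/11.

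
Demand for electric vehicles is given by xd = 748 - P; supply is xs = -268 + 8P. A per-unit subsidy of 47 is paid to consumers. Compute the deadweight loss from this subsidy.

Deadweight loss = 8836/9

Pre-subsidy: 748 - P = -268 + 8P gives P* = 1016/9, x* = 5716/9.
With the rebate, buyers effectively pay Pb = Ps − 47, where Ps is the price sellers receive.
Demand in terms of Ps becomes xd = 748 − 1(Ps − 47) = 795 - Ps. Setting this equal to supply: 795 - Ps = -268 + 8Ps, so Ps = 1063/9.
Buyers pay Pb = 1063/9 − 47 = 640/9; x' = -268 + 8·(1063/9) = 6092/9.
The subsidy expands output by 6092/9 − 5716/9 = 376/9 past the efficient level; on those units the gap between marginal cost and willingness to pay runs from 0 up to 47.
DWL = ½ × 47 × 376/9 = 8836/9.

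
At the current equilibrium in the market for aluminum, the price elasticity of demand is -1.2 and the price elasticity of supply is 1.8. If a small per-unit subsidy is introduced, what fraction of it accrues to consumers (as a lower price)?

For a small subsidy around the equilibrium, the benefit split depends on the relative slopes, which at a point are proportional to the elasticities.
Buyer share = εs/(εs + |εd|) = 1.8/(1.8 + 1.2) = 0.6; seller share = |εd|/(εs + |εd|) = 0.4.

Consumer share = 0.6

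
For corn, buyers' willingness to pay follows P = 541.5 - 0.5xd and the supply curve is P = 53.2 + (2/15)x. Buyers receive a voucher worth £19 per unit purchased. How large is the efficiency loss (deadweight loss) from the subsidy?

Deadweight loss = £285

Pre-subsidy: 541.5 - 0.5x = 53.2 + (2/15)x gives x* = 771 and P* = 156.
With the rebate, buyers effectively pay Pb = Ps − 19, where Ps is the price sellers receive.
On the curves, Pb = 541.5 - 0.5x and Ps = 53.2 + (2/15)x; the wedge Ps − Pb = 19 gives 53.2 + (2/15)x − (541.5 - 0.5x) = 19, so x' = 801.
Then Pb = 541.5 − 0.5·801 = 141 and Ps = 53.2 + (2/15)·801 = 160.
The subsidy expands output by 801 − 771 = 30 past the efficient level; on those units the gap between marginal cost and willingness to pay runs from 0 up to 19.
DWL = ½ × 19 × 30 = 285.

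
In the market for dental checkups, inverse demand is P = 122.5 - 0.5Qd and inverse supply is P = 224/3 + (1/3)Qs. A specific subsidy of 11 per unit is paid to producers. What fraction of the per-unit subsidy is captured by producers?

Pre-subsidy: 122.5 - 0.5Q = 224/3 + (1/3)Q gives Q* = 57.4 and P* = 93.8.
With the subsidy, sellers receive Ps = Pb + 11 for each unit, where Pb is the price buyers pay.
On the curves, Pb = 122.5 - 0.5Q and Ps = 224/3 + (1/3)Q; the wedge Ps − Pb = 11 gives 224/3 + (1/3)Q − (122.5 - 0.5Q) = 11, so Q' = 70.6.
Then Pb = 122.5 − 0.5·70.6 = 87.2 and Ps = 224/3 + (1/3)·70.6 = 98.2.
Buyers' price falls by P* − Pb = 93.8 − 87.2 = 6.6; sellers' price rises by Ps − P* = 98.2 − 93.8 = 4.4.
So producers capture 4.4/11 = 0.4 of each unit of subsidy.

Producer share = 0.4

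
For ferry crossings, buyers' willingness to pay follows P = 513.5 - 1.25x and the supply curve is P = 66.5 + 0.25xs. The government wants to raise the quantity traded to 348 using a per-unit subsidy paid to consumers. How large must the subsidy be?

Required subsidy s = 75 per unit

At x = 348, from the demand curve buyers pay Pb = 513.5 − 1.25·348 = 78.5; from the supply curve sellers need Ps = 66.5 + 0.25·348 = 153.5.
The subsidy must fill the gap: s = Ps − Pb = 153.5 − 78.5 = 75.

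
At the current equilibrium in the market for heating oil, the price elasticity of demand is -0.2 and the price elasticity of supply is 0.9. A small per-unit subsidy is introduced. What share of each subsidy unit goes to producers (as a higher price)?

Producer share = 2/11

For a small subsidy around the equilibrium, the benefit split depends on the relative slopes, which at a point are proportional to the elasticities.
Buyer share = εs/(εs + |εd|) = 0.9/(0.9 + 0.2) = 9/11; seller share = |εd|/(εs + |εd|) = 2/11.
So producers capture 2/11 of the subsidy.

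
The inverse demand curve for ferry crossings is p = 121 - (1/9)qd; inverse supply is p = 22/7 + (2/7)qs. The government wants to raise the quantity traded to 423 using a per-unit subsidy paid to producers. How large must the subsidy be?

At q = 423, from the demand curve buyers pay pb = 121 − (1/9)·423 = 74; from the supply curve sellers need ps = 22/7 + (2/7)·423 = 124.
The subsidy must fill the gap: s = ps − pb = 124 − 74 = 50.

Required subsidy s = 50 per unit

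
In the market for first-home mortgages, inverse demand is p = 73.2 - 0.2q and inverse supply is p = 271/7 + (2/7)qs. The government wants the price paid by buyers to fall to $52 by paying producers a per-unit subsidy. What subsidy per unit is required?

At a buyer price of 52, quantity demanded is 366 − 5·52 = 106.
Sellers supply 106 only when they receive ps = 271/7 + (2/7)·106 = 69.
s = ps − pb = 69 − 52 = 17.

Required subsidy s = $17 per unit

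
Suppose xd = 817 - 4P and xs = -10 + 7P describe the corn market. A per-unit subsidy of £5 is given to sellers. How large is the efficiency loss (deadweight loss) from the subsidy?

Deadweight loss = 350/11

Pre-subsidy: 817 - 4P = -10 + 7P gives P* = 827/11, x* = 5679/11.
With the subsidy, sellers receive Ps = Pb + 5 for each unit, where Pb is the price buyers pay.
Supply in terms of Pb becomes xs = -10 + 7(Pb + 5) = 25 + 7Pb. Setting this equal to demand: 817 - 4Pb = 25 + 7Pb, so Pb = 72.
Sellers receive Ps = 72 + 5 = 77; x' = 817 − 4·72 = 529.
The subsidy expands output by 529 − 5679/11 = 140/11 past the efficient level; on those units the gap between marginal cost and willingness to pay runs from 0 up to 5.
DWL = ½ × 5 × 140/11 = 350/11.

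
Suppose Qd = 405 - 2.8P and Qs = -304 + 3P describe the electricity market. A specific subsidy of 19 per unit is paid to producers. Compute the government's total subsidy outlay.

Pre-subsidy: 405 - 2.8P = -304 + 3P gives P* = 3545/29, Q* = 1819/29.
With the subsidy, sellers receive Ps = Pb + 19 for each unit, where Pb is the price buyers pay.
Supply in terms of Pb becomes Qs = -304 + 3(Pb + 19) = -247 + 3Pb. Setting this equal to demand: 405 - 2.8Pb = -247 + 3Pb, so Pb = 3260/29.
Sellers receive Ps = 3260/29 + 19 = 3811/29; Q' = 405 − 2.8·(3260/29) = 2617/29.
Government outlay = subsidy × quantity = 19 × 2617/29 = 49723/29.

Government cost = 49723/29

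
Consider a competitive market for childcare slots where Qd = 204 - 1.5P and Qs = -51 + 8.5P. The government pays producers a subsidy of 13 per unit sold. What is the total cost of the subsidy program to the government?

Government cost = 2370.225

Pre-subsidy: 204 - 1.5P = -51 + 8.5P gives P* = 25.5, Q* = 165.75.
With the subsidy, sellers receive Ps = Pb + 13 for each unit, where Pb is the price buyers pay.
Supply in terms of Pb becomes Qs = -51 + 8.5(Pb + 13) = 59.5 + 8.5Pb. Setting this equal to demand: 204 - 1.5Pb = 59.5 + 8.5Pb, so Pb = 14.45.
Sellers receive Ps = 14.45 + 13 = 27.45; Q' = 204 − 1.5·14.45 = 182.325.
Government outlay = subsidy × quantity = 13 × 182.325 = 2370.225.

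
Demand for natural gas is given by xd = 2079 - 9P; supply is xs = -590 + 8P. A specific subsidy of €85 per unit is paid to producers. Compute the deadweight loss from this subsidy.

Pre-subsidy: 2079 - 9P = -590 + 8P gives P* = 157, x* = 666.
With the subsidy, sellers receive Ps = Pb + 85 for each unit, where Pb is the price buyers pay.
Supply in terms of Pb becomes xs = -590 + 8(Pb + 85) = 90 + 8Pb. Setting this equal to demand: 2079 - 9Pb = 90 + 8Pb, so Pb = 117.
Sellers receive Ps = 117 + 85 = 202; x' = 2079 − 9·117 = 1026.
The subsidy expands output by 1026 − 666 = 360 past the efficient level; on those units the gap between marginal cost and willingness to pay runs from 0 up to 85.
DWL = ½ × 85 × 360 = 15300.

Deadweight loss = €15300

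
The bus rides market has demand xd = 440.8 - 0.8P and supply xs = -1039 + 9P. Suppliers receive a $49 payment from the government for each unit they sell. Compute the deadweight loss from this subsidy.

Pre-subsidy: 440.8 - 0.8P = -1039 + 9P gives P* = 151, x* = 320.
With the subsidy, sellers receive Ps = Pb + 49 for each unit, where Pb is the price buyers pay.
Supply in terms of Pb becomes xs = -1039 + 9(Pb + 49) = -598 + 9Pb. Setting this equal to demand: 440.8 - 0.8Pb = -598 + 9Pb, so Pb = 106.
Sellers receive Ps = 106 + 49 = 155; x' = 440.8 − 0.8·106 = 356.
The subsidy expands output by 356 − 320 = 36 past the efficient level; on those units the gap between marginal cost and willingness to pay runs from 0 up to 49.
DWL = ½ × 49 × 36 = 882.

Deadweight loss = $882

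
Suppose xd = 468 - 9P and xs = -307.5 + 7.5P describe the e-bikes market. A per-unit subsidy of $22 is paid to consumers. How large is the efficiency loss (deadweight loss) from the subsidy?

Pre-subsidy: 468 - 9P = -307.5 + 7.5P gives P* = 47, x* = 45.
With the rebate, buyers effectively pay Pb = Ps − 22, where Ps is the price sellers receive.
Demand in terms of Ps becomes xd = 468 − 9(Ps − 22) = 666 - 9Ps. Setting this equal to supply: 666 - 9Ps = -307.5 + 7.5Ps, so Ps = 59.
Buyers pay Pb = 59 − 22 = 37; x' = -307.5 + 7.5·59 = 135.
The subsidy expands output by 135 − 45 = 90 past the efficient level; on those units the gap between marginal cost and willingness to pay runs from 0 up to 22.
DWL = ½ × 22 × 90 = 990.

Deadweight loss = $990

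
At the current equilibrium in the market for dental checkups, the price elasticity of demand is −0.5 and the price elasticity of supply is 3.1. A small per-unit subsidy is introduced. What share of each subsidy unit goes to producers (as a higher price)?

For a small subsidy around the equilibrium, the benefit split depends on the relative slopes, which at a point are proportional to the elasticities.
Buyer share = εs/(εs + |εd|) = 3.1/(3.1 + 0.5) = 31/36; seller share = |εd|/(εs + |εd|) = 5/36.
So producers capture 5/36 of the subsidy.

Producer share = 5/36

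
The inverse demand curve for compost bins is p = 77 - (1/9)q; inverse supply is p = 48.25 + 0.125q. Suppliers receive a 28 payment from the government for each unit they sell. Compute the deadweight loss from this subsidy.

Pre-subsidy: 77 - (1/9)q = 48.25 + 0.125q gives q* = 2070/17 and p* = 1079/17.
With the subsidy, sellers receive ps = pb + 28 for each unit, where pb is the price buyers pay.
On the curves, pb = 77 - (1/9)q and ps = 48.25 + 0.125q; the wedge ps − pb = 28 gives 48.25 + 0.125q − (77 - (1/9)q) = 28, so q' = 4086/17.
Then pb = 77 − (1/9)·(4086/17) = 855/17 and ps = 48.25 + 0.125·(4086/17) = 1331/17.
The subsidy expands output by 4086/17 − 2070/17 = 2016/17 past the efficient level; on those units the gap between marginal cost and willingness to pay runs from 0 up to 28.
DWL = ½ × 28 × 2016/17 = 28224/17.

Deadweight loss = 28224/17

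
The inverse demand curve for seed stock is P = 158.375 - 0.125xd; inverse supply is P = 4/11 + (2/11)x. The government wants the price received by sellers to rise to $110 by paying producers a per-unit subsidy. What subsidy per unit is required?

At a seller price of 110, quantity supplied is -2 + 5.5·110 = 603.
Buyers absorb 603 only when they pay Pb = 158.375 − 0.125·603 = 83.
s = Ps − Pb = 110 − 83 = 27.

Required subsidy s = $27 per unit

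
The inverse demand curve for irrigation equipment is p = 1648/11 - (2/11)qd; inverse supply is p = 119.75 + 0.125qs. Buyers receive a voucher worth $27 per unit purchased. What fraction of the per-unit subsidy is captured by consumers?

Consumer share = 16/27

Pre-subsidy: 1648/11 - (2/11)q = 119.75 + 0.125q gives q* = 98 and p* = 132.
With the rebate, buyers effectively pay pb = ps − 27, where ps is the price sellers receive.
On the curves, pb = 1648/11 - (2/11)q and ps = 119.75 + 0.125q; the wedge ps − pb = 27 gives 119.75 + 0.125q − (1648/11 - (2/11)q) = 27, so q' = 186.
Then pb = 1648/11 − (2/11)·186 = 116 and ps = 119.75 + 0.125·186 = 143.
Buyers' price falls by p* − pb = 132 − 116 = 16; sellers' price rises by ps − p* = 143 − 132 = 11.
So consumers capture 16/27 = 16/27 of each unit of subsidy.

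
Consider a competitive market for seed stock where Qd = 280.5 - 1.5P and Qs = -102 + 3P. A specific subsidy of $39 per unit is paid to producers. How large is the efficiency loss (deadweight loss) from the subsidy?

Deadweight loss = $760.5

Pre-subsidy: 280.5 - 1.5P = -102 + 3P gives P* = 85, Q* = 153.
With the subsidy, sellers receive Ps = Pb + 39 for each unit, where Pb is the price buyers pay.
Supply in terms of Pb becomes Qs = -102 + 3(Pb + 39) = 15 + 3Pb. Setting this equal to demand: 280.5 - 1.5Pb = 15 + 3Pb, so Pb = 59.
Sellers receive Ps = 59 + 39 = 98; Q' = 280.5 − 1.5·59 = 192.
The subsidy expands output by 192 − 153 = 39 past the efficient level; on those units the gap between marginal cost and willingness to pay runs from 0 up to 39.
DWL = ½ × 39 × 39 = 760.5.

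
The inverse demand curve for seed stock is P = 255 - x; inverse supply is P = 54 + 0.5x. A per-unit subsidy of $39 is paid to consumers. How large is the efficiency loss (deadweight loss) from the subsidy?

Pre-subsidy: 255 - x = 54 + 0.5x gives x* = 134 and P* = 121.
With the rebate, buyers effectively pay Pb = Ps − 39, where Ps is the price sellers receive.
On the curves, Pb = 255 - x and Ps = 54 + 0.5x; the wedge Ps − Pb = 39 gives 54 + 0.5x − (255 - x) = 39, so x' = 160.
Then Pb = 255 − 1·160 = 95 and Ps = 54 + 0.5·160 = 134.
The subsidy expands output by 160 − 134 = 26 past the efficient level; on those units the gap between marginal cost and willingness to pay runs from 0 up to 39.
DWL = ½ × 39 × 26 = 507.

Deadweight loss = $507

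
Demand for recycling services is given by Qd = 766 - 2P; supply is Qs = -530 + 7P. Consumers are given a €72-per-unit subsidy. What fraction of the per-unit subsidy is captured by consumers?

Pre-subsidy: 766 - 2P = -530 + 7P gives P* = 144, Q* = 478.
With the rebate, buyers effectively pay Pb = Ps − 72, where Ps is the price sellers receive.
Demand in terms of Ps becomes Qd = 766 − 2(Ps − 72) = 910 - 2Ps. Setting this equal to supply: 910 - 2Ps = -530 + 7Ps, so Ps = 160.
Buyers pay Pb = 160 − 72 = 88; Q' = -530 + 7·160 = 590.
Buyers' price falls by P* − Pb = 144 − 88 = 56; sellers' price rises by Ps − P* = 160 − 144 = 16.
So consumers capture 56/72 = 7/9 of each unit of subsidy.

Consumer share = 7/9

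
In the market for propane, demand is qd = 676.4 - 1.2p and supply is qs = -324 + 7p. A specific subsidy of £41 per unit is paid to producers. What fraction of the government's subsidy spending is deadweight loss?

Pre-subsidy: 676.4 - 1.2p = -324 + 7p gives p* = 122, q* = 530.
With the subsidy, sellers receive ps = pb + 41 for each unit, where pb is the price buyers pay.
Supply in terms of pb becomes qs = -324 + 7(pb + 41) = -37 + 7pb. Setting this equal to demand: 676.4 - 1.2pb = -37 + 7pb, so pb = 87.
Sellers receive ps = 87 + 41 = 128; q' = 676.4 − 1.2·87 = 572.
ΔCS = ½(530 + 572)(122 − 87) = 19285; ΔPS = ½(530 + 572)(128 − 122) = 3306.
Government spending = 41 × 572 = 23452.
DWL = ½ × 41 × (572 − 530) = 861; fraction = 861 / 23452 = 21/572.

DWL / government spending = 21/572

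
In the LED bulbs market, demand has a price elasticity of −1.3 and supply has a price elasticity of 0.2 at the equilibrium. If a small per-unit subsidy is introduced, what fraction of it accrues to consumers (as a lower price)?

For a small subsidy around the equilibrium, the benefit split depends on the relative slopes, which at a point are proportional to the elasticities.
Buyer share = εs/(εs + |εd|) = 0.2/(0.2 + 1.3) = 2/15; seller share = |εd|/(εs + |εd|) = 13/15.

Consumer share = 2/15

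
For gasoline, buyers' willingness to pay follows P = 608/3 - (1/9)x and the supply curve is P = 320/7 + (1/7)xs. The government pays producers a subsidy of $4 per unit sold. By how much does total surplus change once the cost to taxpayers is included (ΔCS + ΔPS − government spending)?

Net change in total surplus = -$31.5

Pre-subsidy: 608/3 - (1/9)x = 320/7 + (1/7)x gives x* = 618 and P* = 134.
With the subsidy, sellers receive Ps = Pb + 4 for each unit, where Pb is the price buyers pay.
On the curves, Pb = 608/3 - (1/9)x and Ps = 320/7 + (1/7)x; the wedge Ps − Pb = 4 gives 320/7 + (1/7)x − (608/3 - (1/9)x) = 4, so x' = 633.75.
Then Pb = 608/3 − (1/9)·633.75 = 132.25 and Ps = 320/7 + (1/7)·633.75 = 136.25.
ΔCS = ½(618 + 633.75)(134 − 132.25) = 1095.28125; ΔPS = ½(618 + 633.75)(136.25 − 134) = 1408.21875.
Government spending = 4 × 633.75 = 2535.
Net change = 1095.28125 + 1408.21875 − 2535 = -31.5. The loss equals the DWL triangle ½·4·15.75.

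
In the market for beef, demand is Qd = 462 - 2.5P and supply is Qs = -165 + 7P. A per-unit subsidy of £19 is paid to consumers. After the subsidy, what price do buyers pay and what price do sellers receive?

Buyers pay £52; sellers receive £71

Pre-subsidy: 462 - 2.5P = -165 + 7P gives P* = 66, Q* = 297.
With the rebate, buyers effectively pay Pb = Ps − 19, where Ps is the price sellers receive.
Demand in terms of Ps becomes Qd = 462 − 2.5(Ps − 19) = 509.5 - 2.5Ps. Setting this equal to supply: 509.5 - 2.5Ps = -165 + 7Ps, so Ps = 71.
Buyers pay Pb = 71 − 19 = 52; Q' = -165 + 7·71 = 332.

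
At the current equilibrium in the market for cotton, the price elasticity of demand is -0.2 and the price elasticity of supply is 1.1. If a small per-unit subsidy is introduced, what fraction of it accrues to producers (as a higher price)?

Producer share = 2/13

For a small subsidy around the equilibrium, the benefit split depends on the relative slopes, which at a point are proportional to the elasticities.
Buyer share = εs/(εs + |εd|) = 1.1/(1.1 + 0.2) = 11/13; seller share = |εd|/(εs + |εd|) = 2/13.
So producers capture 2/13 of the subsidy.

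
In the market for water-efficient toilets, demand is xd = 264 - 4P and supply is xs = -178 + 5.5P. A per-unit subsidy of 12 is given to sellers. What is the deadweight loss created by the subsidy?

Deadweight loss = 3168/19

Pre-subsidy: 264 - 4P = -178 + 5.5P gives P* = 884/19, x* = 1480/19.
With the subsidy, sellers receive Ps = Pb + 12 for each unit, where Pb is the price buyers pay.
Supply in terms of Pb becomes xs = -178 + 5.5(Pb + 12) = -112 + 5.5Pb. Setting this equal to demand: 264 - 4Pb = -112 + 5.5Pb, so Pb = 752/19.
Sellers receive Ps = 752/19 + 12 = 980/19; x' = 264 − 4·(752/19) = 2008/19.
The subsidy expands output by 2008/19 − 1480/19 = 528/19 past the efficient level; on those units the gap between marginal cost and willingness to pay runs from 0 up to 12.
DWL = ½ × 12 × 528/19 = 3168/19.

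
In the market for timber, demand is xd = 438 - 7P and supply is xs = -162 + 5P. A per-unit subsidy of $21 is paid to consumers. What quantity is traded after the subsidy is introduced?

Pre-subsidy: 438 - 7P = -162 + 5P gives P* = 50, x* = 88.
With the rebate, buyers effectively pay Pb = Ps − 21, where Ps is the price sellers receive.
Demand in terms of Ps becomes xd = 438 − 7(Ps − 21) = 585 - 7Ps. Setting this equal to supply: 585 - 7Ps = -162 + 5Ps, so Ps = 62.25.
Buyers pay Pb = 62.25 − 21 = 41.25; x' = -162 + 5·62.25 = 149.25.

x' = 149.25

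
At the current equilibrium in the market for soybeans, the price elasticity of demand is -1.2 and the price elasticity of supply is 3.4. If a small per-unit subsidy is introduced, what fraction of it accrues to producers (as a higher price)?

For a small subsidy around the equilibrium, the benefit split depends on the relative slopes, which at a point are proportional to the elasticities.
Buyer share = εs/(εs + |εd|) = 3.4/(3.4 + 1.2) = 17/23; seller share = |εd|/(εs + |εd|) = 6/23.
So producers capture 6/23 of the subsidy.

Producer share = 6/23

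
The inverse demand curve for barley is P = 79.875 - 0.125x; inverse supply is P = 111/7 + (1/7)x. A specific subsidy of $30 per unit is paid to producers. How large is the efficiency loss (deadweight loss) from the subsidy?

Deadweight loss = $1680

Pre-subsidy: 79.875 - 0.125x = 111/7 + (1/7)x gives x* = 239 and P* = 50.
With the subsidy, sellers receive Ps = Pb + 30 for each unit, where Pb is the price buyers pay.
On the curves, Pb = 79.875 - 0.125x and Ps = 111/7 + (1/7)x; the wedge Ps − Pb = 30 gives 111/7 + (1/7)x − (79.875 - 0.125x) = 30, so x' = 351.
Then Pb = 79.875 − 0.125·351 = 36 and Ps = 111/7 + (1/7)·351 = 66.
The subsidy expands output by 351 − 239 = 112 past the efficient level; on those units the gap between marginal cost and willingness to pay runs from 0 up to 30.
DWL = ½ × 30 × 112 = 1680.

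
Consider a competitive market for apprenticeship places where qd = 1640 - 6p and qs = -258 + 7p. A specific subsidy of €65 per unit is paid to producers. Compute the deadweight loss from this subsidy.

Deadweight loss = €6825

Pre-subsidy: 1640 - 6p = -258 + 7p gives p* = 146, q* = 764.
With the subsidy, sellers receive ps = pb + 65 for each unit, where pb is the price buyers pay.
Supply in terms of pb becomes qs = -258 + 7(pb + 65) = 197 + 7pb. Setting this equal to demand: 1640 - 6pb = 197 + 7pb, so pb = 111.
Sellers receive ps = 111 + 65 = 176; q' = 1640 − 6·111 = 974.
The subsidy expands output by 974 − 764 = 210 past the efficient level; on those units the gap between marginal cost and willingness to pay runs from 0 up to 65.
DWL = ½ × 65 × 210 = 6825.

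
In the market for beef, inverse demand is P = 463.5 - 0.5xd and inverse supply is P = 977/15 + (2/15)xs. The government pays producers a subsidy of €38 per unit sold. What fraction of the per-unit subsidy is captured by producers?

Producer share = 4/19

Pre-subsidy: 463.5 - 0.5x = 977/15 + (2/15)x gives x* = 629 and P* = 149.
With the subsidy, sellers receive Ps = Pb + 38 for each unit, where Pb is the price buyers pay.
On the curves, Pb = 463.5 - 0.5x and Ps = 977/15 + (2/15)x; the wedge Ps − Pb = 38 gives 977/15 + (2/15)x − (463.5 - 0.5x) = 38, so x' = 689.
Then Pb = 463.5 − 0.5·689 = 119 and Ps = 977/15 + (2/15)·689 = 157.
Buyers' price falls by P* − Pb = 149 − 119 = 30; sellers' price rises by Ps − P* = 157 − 149 = 8.
So producers capture 8/38 = 4/19 of each unit of subsidy.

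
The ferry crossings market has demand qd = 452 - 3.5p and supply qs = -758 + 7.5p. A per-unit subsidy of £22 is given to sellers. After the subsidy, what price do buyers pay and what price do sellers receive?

Buyers pay £95; sellers receive £117

Pre-subsidy: 452 - 3.5p = -758 + 7.5p gives p* = 110, q* = 67.
With the subsidy, sellers receive ps = pb + 22 for each unit, where pb is the price buyers pay.
Supply in terms of pb becomes qs = -758 + 7.5(pb + 22) = -593 + 7.5pb. Setting this equal to demand: 452 - 3.5pb = -593 + 7.5pb, so pb = 95.
Sellers receive ps = 95 + 22 = 117; q' = 452 − 3.5·95 = 119.5.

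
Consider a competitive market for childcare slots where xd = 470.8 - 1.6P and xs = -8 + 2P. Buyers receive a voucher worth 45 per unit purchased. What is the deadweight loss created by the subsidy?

Deadweight loss = 900

Pre-subsidy: 470.8 - 1.6P = -8 + 2P gives P* = 133, x* = 258.
With the rebate, buyers effectively pay Pb = Ps − 45, where Ps is the price sellers receive.
Demand in terms of Ps becomes xd = 470.8 − 1.6(Ps − 45) = 542.8 - 1.6Ps. Setting this equal to supply: 542.8 - 1.6Ps = -8 + 2Ps, so Ps = 153.
Buyers pay Pb = 153 − 45 = 108; x' = -8 + 2·153 = 298.
The subsidy expands output by 298 − 258 = 40 past the efficient level; on those units the gap between marginal cost and willingness to pay runs from 0 up to 45.
DWL = ½ × 45 × 40 = 900.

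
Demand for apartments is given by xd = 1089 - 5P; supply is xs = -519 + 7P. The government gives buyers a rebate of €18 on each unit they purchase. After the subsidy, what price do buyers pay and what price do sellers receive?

Pre-subsidy: 1089 - 5P = -519 + 7P gives P* = 134, x* = 419.
With the rebate, buyers effectively pay Pb = Ps − 18, where Ps is the price sellers receive.
Demand in terms of Ps becomes xd = 1089 − 5(Ps − 18) = 1179 - 5Ps. Setting this equal to supply: 1179 - 5Ps = -519 + 7Ps, so Ps = 141.5.
Buyers pay Pb = 141.5 − 18 = 123.5; x' = -519 + 7·141.5 = 471.5.

Buyers pay €123.5; sellers receive €141.5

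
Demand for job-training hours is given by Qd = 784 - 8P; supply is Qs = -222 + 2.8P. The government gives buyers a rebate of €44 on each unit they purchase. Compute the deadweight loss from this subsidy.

Pre-subsidy: 784 - 8P = -222 + 2.8P gives P* = 2515/27, Q* = 1048/27.
With the rebate, buyers effectively pay Pb = Ps − 44, where Ps is the price sellers receive.
Demand in terms of Ps becomes Qd = 784 − 8(Ps − 44) = 1136 - 8Ps. Setting this equal to supply: 1136 - 8Ps = -222 + 2.8Ps, so Ps = 3395/27.
Buyers pay Pb = 3395/27 − 44 = 2207/27; Q' = -222 + 2.8·(3395/27) = 3512/27.
The subsidy expands output by 3512/27 − 1048/27 = 2464/27 past the efficient level; on those units the gap between marginal cost and willingness to pay runs from 0 up to 44.
DWL = ½ × 44 × 2464/27 = 54208/27.

Deadweight loss = 54208/27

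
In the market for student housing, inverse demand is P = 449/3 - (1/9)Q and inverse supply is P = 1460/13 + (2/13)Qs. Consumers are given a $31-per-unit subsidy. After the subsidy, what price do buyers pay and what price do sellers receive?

Pre-subsidy: 449/3 - (1/9)Q = 1460/13 + (2/13)Q gives Q* = 141 and P* = 134.
With the rebate, buyers effectively pay Pb = Ps − 31, where Ps is the price sellers receive.
On the curves, Pb = 449/3 - (1/9)Q and Ps = 1460/13 + (2/13)Q; the wedge Ps − Pb = 31 gives 1460/13 + (2/13)Q − (449/3 - (1/9)Q) = 31, so Q' = 258.
Then Pb = 449/3 − (1/9)·258 = 121 and Ps = 1460/13 + (2/13)·258 = 152.

Buyers pay $121; sellers receive $152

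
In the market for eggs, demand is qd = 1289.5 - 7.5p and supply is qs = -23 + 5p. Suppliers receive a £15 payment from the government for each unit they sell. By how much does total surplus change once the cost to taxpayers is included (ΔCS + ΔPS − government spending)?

Net change in total surplus = -£337.5

Pre-subsidy: 1289.5 - 7.5p = -23 + 5p gives p* = 105, q* = 502.
With the subsidy, sellers receive ps = pb + 15 for each unit, where pb is the price buyers pay.
Supply in terms of pb becomes qs = -23 + 5(pb + 15) = 52 + 5pb. Setting this equal to demand: 1289.5 - 7.5pb = 52 + 5pb, so pb = 99.
Sellers receive ps = 99 + 15 = 114; q' = 1289.5 − 7.5·99 = 547.
ΔCS = ½(502 + 547)(105 − 99) = 3147; ΔPS = ½(502 + 547)(114 − 105) = 4720.5.
Government spending = 15 × 547 = 8205.
Net change = 3147 + 4720.5 − 8205 = -337.5. The loss equals the DWL triangle ½·15·45.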